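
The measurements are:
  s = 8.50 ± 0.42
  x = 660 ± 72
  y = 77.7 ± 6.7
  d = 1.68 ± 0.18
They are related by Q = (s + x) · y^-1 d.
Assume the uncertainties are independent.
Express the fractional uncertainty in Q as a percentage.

Let u = s + x = 668. δu = √(δs² + δx²) = √(0.176 + 5180) = 72.0, so δu/u = 0.108.
Q is then a monomial in u, y, d:
δQ/Q = √((δu/u)² + (-1·δy/y)² + (1·δd/d)²) = √(0.0116 + 0.00744 + 0.0115) = 0.175

17.5%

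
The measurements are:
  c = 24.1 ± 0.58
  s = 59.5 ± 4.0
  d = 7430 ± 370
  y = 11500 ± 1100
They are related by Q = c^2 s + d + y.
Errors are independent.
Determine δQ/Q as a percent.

5.77%

Let p = c^2·s = 34600. δp/p = √((2·δc/c)² + (1·δs/s)²) = √(0.00232 + 0.00452) = 0.0827, so δp = 2860.
Q = p + d + y: δQ = √(δp² + δd² + δy²) = √(8.16e+06 + 1.37e+05 + 1.21e+06) = 3080
Q = 53500, so δQ/Q = 3080/53500 = 0.0577.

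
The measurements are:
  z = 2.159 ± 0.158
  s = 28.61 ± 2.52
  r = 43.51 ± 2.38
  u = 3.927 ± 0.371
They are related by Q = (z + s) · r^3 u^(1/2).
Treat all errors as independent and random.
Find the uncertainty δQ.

9.52e+05

Let w = z + s = 30.77. δw = √(δz² + δs²) = √(0.0250 + 6.35) = 2.52, so δw/w = 0.0821.
Q is then a monomial in w, r, u:
δQ/Q = √((δw/w)² + (3·δr/r)² + (½·δu/u)²) = √(0.00673 + 0.0269 + 0.00223) = 0.189
Q = 5.022e+06, so δQ = 0.189 × 5.022e+06 = 9.52e+05.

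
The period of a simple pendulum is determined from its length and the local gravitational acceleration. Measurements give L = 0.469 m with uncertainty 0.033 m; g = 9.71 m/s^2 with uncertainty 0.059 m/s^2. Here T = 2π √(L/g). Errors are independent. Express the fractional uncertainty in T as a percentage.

Each factor contributes (exponent × relative error)² to (δT/T)²:
  (½·δL/L)² = (0.5×0.0704)² = 0.00124;  (−½·δg/g)² = (-0.5×0.00608)² = 9.23e-06
δT/T = √(0.00125) = 0.0353

3.53%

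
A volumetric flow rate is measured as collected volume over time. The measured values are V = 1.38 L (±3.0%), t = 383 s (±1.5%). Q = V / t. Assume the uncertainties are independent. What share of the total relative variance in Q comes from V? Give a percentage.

80.0%

(δQ/Q)² = (1·δV/V)² + (-1·δt/t)²
  V term: (1×0.0300)² = 0.000900
  t term: (-1×0.0150)² = 0.000225
Total = 0.00112. Share from V = 0.000900/0.00112 = 0.800.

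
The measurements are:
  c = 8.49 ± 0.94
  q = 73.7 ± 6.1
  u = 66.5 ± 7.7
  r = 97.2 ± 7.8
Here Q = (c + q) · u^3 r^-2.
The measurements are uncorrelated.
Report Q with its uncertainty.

Let w = c + q = 82.2. δw = √(δc² + δq²) = √(0.884 + 37.2) = 6.17, so δw/w = 0.0751.
Q is then a monomial in w, u, r:
δQ/Q = √((δw/w)² + (3·δu/u)² + (-2·δr/r)²) = √(0.00564 + 0.121 + 0.0258) = 0.390
Q = 2560, so δQ = 0.390 × 2560 = 998.

2560 ± 998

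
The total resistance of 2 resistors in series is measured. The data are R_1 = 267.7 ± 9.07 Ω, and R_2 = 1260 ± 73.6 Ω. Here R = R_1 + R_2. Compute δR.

74.2 Ω

R is a linear combination, so absolute uncertainties add in quadrature:
  (δR_1)² = 82.3;  (δR_2)² = 5420
δR = √(5500) = 74.2 Ω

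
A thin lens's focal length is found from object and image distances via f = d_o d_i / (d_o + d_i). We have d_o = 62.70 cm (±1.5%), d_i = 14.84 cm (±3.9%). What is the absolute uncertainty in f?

0.380 cm

∂f/∂d_o = (d_i/(d_o+d_i))² = 0.0366;  ∂f/∂d_i = (d_o/(d_o+d_i))² = 0.654
δf = √((∂f/∂d_o · δd_o)² + (∂f/∂d_i · δd_i)²) = √(0.00119 + 0.143) = 0.380 cm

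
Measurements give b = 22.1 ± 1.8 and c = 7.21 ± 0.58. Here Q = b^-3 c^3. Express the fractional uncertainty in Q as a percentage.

34.3%

Q is a product of powers, so relative uncertainties combine in quadrature:
  (-3·δb/b)² = (-3×0.0814)² = 0.0597;  (3·δc/c)² = (3×0.0804)² = 0.0582
δQ/Q = √(0.118) = 0.343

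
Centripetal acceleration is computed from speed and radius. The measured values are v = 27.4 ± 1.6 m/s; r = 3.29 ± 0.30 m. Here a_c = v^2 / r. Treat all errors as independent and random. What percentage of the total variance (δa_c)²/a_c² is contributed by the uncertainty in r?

(δa_c/a_c)² = (2·δv/v)² + (-1·δr/r)²
  v term: (2×0.0584)² = 0.0136
  r term: (-1×0.0912)² = 0.00831
Total = 0.0220. Share from r = 0.00831/0.0220 = 0.379.

37.9%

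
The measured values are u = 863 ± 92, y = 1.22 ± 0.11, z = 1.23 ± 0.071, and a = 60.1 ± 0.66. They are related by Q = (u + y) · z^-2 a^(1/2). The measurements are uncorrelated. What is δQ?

Let w = u + y = 864. δw = √(δu² + δy²) = √(8460 + 0.0121) = 92.0, so δw/w = 0.106.
Q is then a monomial in w, z, a:
δQ/Q = √((δw/w)² + (-2·δz/z)² + (½·δa/a)²) = √(0.0113 + 0.0133 + 3.01e-05) = 0.157
Q = 4430, so δQ = 0.157 × 4430 = 696.

696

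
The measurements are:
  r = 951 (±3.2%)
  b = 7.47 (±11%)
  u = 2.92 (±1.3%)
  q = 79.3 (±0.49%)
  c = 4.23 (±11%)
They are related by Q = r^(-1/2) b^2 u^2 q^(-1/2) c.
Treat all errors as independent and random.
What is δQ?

1.82

For a monomial Q ∝ r^(-1/2), b^2, u^2, q^(-1/2), c, fractional errors add in quadrature:
  (−½·δr/r)² = (-0.5×0.0320)² = 0.000256;  (2·δb/b)² = (2×0.110)² = 0.0484;  (2·δu/u)² = (2×0.0130)² = 0.000676;  (−½·δq/q)² = (-0.5×0.00490)² = 6e-06;  (1·δc/c)² = (1×0.110)² = 0.0121
δQ/Q = √(0.0614) = 0.248
Q = 7.33, so δQ = 0.248 × 7.33 = 1.82.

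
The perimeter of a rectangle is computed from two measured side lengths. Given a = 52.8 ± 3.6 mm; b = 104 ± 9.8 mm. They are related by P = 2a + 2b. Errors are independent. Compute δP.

20.9 mm

Sums and differences: (δP)² = Σ (cᵢ δxᵢ)².
  (2·δa)² = 51.8;  (2·δb)² = 384
δP = √(436) = 20.9 mm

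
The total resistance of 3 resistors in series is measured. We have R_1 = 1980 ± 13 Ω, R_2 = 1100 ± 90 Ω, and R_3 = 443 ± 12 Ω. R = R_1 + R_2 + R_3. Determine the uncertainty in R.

91.7 Ω

Each term contributes (cᵢ δxᵢ)² to (δR)²:
  (δR_1)² = 169;  (δR_2)² = 8100;  (δR_3)² = 144
δR = √(8410) = 91.7 Ω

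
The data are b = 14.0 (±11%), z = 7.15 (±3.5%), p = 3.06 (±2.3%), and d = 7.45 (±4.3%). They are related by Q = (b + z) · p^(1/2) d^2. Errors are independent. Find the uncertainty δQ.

Let u = b + z = 21.1. δu = √(δb² + δz²) = √(2.37 + 0.0626) = 1.56, so δu/u = 0.0738.
Q is then a monomial in u, p, d:
δQ/Q = √((δu/u)² + (½·δp/p)² + (2·δd/d)²) = √(0.00544 + 0.000132 + 0.00740) = 0.114
Q = 2050, so δQ = 0.114 × 2050 = 234.

234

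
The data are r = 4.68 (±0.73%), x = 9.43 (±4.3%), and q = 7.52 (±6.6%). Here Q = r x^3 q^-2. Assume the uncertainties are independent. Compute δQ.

For a monomial Q ∝ r, x^3, q^-2, fractional errors add in quadrature:
  (1·δr/r)² = (1×0.00730)² = 5.33e-05;  (3·δx/x)² = (3×0.0430)² = 0.0166;  (-2·δq/q)² = (-2×0.0660)² = 0.0174
δQ/Q = √(0.0341) = 0.185
Q = 69.4, so δQ = 0.185 × 69.4 = 12.8.

12.8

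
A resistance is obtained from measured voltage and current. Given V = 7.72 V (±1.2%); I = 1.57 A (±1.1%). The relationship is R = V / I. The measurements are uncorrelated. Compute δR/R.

Since R is a product/quotient, work with relative uncertainties:
  (1·δV/V)² = (1×0.0120)² = 0.000144;  (-1·δI/I)² = (-1×0.0110)² = 0.000121
δR/R = √(0.000265) = 0.0163

0.0163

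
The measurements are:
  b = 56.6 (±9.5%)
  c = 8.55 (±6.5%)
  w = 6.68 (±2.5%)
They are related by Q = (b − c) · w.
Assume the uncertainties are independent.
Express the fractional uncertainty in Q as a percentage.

Let u = b − c = 48.0. δu = √(δb² + δc²) = √(28.9 + 0.309) = 5.41, so δu/u = 0.113.
Q is then a monomial in u, w:
δQ/Q = √((δu/u)² + (1·δw/w)²) = √(0.0127 + 0.000625) = 0.115

11.5%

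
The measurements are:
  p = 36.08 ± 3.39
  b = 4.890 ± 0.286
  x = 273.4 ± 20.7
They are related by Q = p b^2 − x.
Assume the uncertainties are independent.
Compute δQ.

131

Let w = p·b^2 = 862.7. δw/w = √((1·δp/p)² + (2·δb/b)²) = √(0.00883 + 0.0137) = 0.150, so δw = 129.
Q = w − x: δQ = √(δw² + δx²) = √(16800 + 428) = 131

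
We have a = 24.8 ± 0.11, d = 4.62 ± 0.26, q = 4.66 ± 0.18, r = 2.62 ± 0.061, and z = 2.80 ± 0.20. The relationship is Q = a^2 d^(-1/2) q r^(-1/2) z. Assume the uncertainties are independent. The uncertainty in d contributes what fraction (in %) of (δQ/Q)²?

(δQ/Q)² = (2·δa/a)² + (−½·δd/d)² + (1·δq/q)² + (−½·δr/r)² + (1·δz/z)²
  a term: (2×0.00444)² = 7.87e-05
  d term: (-0.5×0.0563)² = 0.000792
  q term: (1×0.0386)² = 0.00149
  r term: (-0.5×0.0233)² = 0.000136
  z term: (1×0.0714)² = 0.00510
Total = 0.00760. Share from d = 0.000792/0.00760 = 0.104.

10.4%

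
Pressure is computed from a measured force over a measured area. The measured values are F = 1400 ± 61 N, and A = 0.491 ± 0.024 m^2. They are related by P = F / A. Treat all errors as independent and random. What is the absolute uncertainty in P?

187 Pa

For a monomial P ∝ F, A^-1, fractional errors add in quadrature:
  (1·δF/F)² = (1×0.0436)² = 0.00190;  (-1·δA/A)² = (-1×0.0489)² = 0.00239
δP/P = √(0.00429) = 0.0655
P = 2850 Pa, so δP = 0.0655 × 2850 = 187 Pa.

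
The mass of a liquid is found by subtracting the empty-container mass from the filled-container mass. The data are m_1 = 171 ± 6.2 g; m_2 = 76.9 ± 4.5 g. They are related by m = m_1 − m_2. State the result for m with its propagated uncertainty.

Absolute uncertainties add in quadrature for a linear combination:
  (δm_1)² = 38.4;  (δm_2)² = 20.2
δm = √(58.7) = 7.66 g
m = 94.1 g.

94.1 ± 7.66 g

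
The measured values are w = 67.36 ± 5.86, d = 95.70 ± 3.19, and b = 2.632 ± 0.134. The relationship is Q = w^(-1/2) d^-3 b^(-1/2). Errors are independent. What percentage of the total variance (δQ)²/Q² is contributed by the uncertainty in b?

(δQ/Q)² = (−½·δw/w)² + (-3·δd/d)² + (−½·δb/b)²
  w term: (-0.5×0.0870)² = 0.00189
  d term: (-3×0.0333)² = 0.0100
  b term: (-0.5×0.0509)² = 0.000648
Total = 0.0125. Share from b = 0.000648/0.0125 = 0.0517.

5.17%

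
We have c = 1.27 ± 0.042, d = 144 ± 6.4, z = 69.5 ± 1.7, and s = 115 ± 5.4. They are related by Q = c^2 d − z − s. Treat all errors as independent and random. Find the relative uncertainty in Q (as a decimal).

0.405

Let p = c^2·d = 232. δp/p = √((2·δc/c)² + (1·δd/d)²) = √(0.00437 + 0.00198) = 0.0797, so δp = 18.5.
Q = p − z − s: δQ = √(δp² + δz² + δs²) = √(343 + 2.89 + 29.2) = 19.4
Q = 47.8, so δQ/Q = 19.4/47.8 = 0.405.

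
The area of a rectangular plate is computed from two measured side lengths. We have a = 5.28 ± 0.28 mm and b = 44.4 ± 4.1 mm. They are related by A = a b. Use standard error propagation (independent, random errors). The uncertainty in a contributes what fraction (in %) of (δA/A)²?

24.8%

(δA/A)² = (1·δa/a)² + (1·δb/b)²
  a term: (1×0.0530)² = 0.00281
  b term: (1×0.0923)² = 0.00853
Total = 0.0113. Share from a = 0.00281/0.0113 = 0.248.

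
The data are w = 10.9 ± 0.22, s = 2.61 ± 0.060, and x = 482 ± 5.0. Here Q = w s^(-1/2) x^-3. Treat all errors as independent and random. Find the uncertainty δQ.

2.34e-09

Since Q is a product/quotient, work with relative uncertainties:
  (1·δw/w)² = (1×0.0202)² = 0.000407;  (−½·δs/s)² = (-0.5×0.0230)² = 0.000132;  (-3·δx/x)² = (-3×0.0104)² = 0.000968
δQ/Q = √(0.00151) = 0.0388
Q = 6.03e-08, so δQ = 0.0388 × 6.03e-08 = 2.34e-09.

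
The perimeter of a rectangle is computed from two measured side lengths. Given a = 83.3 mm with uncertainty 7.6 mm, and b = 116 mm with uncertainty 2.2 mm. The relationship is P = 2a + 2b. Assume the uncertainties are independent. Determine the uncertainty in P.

15.8 mm

Sums and differences: (δP)² = Σ (cᵢ δxᵢ)².
  (2·δa)² = 231;  (2·δb)² = 19.4
δP = √(250) = 15.8 mm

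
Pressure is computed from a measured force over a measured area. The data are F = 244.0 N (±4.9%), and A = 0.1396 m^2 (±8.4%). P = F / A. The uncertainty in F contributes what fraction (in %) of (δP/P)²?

(δP/P)² = (1·δF/F)² + (-1·δA/A)²
  F term: (1×0.0490)² = 0.00240
  A term: (-1×0.0840)² = 0.00706
Total = 0.00946. Share from F = 0.00240/0.00946 = 0.254.

25.4%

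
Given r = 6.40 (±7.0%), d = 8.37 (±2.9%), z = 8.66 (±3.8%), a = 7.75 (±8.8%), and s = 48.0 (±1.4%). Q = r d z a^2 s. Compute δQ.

Since Q is a product/quotient, work with relative uncertainties:
  (1·δr/r)² = (1×0.0700)² = 0.00490;  (1·δd/d)² = (1×0.0290)² = 0.000841;  (1·δz/z)² = (1×0.0380)² = 0.00144;  (2·δa/a)² = (2×0.0880)² = 0.0310;  (1·δs/s)² = (1×0.0140)² = 0.000196
δQ/Q = √(0.0384) = 0.196
Q = 1.34e+06, so δQ = 0.196 × 1.34e+06 = 2.62e+05.

2.62e+05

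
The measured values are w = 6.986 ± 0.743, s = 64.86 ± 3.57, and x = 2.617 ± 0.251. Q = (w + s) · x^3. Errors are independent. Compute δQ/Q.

Let u = w + s = 71.85. δu = √(δw² + δs²) = √(0.552 + 12.7) = 3.65, so δu/u = 0.0508.
Q is then a monomial in u, x:
δQ/Q = √((δu/u)² + (3·δx/x)²) = √(0.00258 + 0.0828) = 0.292

0.292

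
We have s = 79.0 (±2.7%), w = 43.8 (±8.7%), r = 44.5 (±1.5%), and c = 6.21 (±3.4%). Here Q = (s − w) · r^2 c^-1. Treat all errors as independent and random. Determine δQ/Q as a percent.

Let u = s − w = 35.2. δu = √(δs² + δw²) = √(4.55 + 14.5) = 4.37, so δu/u = 0.124.
Q is then a monomial in u, r, c:
δQ/Q = √((δu/u)² + (2·δr/r)² + (-1·δc/c)²) = √(0.0154 + 0.000900 + 0.00116) = 0.132

13.2%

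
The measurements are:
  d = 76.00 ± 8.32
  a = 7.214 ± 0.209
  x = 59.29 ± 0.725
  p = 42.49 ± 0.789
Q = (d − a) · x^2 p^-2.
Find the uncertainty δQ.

Let u = d − a = 68.79. δu = √(δd² + δa²) = √(69.2 + 0.0437) = 8.32, so δu/u = 0.121.
Q is then a monomial in u, x, p:
δQ/Q = √((δu/u)² + (2·δx/x)² + (-2·δp/p)²) = √(0.0146 + 0.000598 + 0.00138) = 0.129
Q = 133.9, so δQ = 0.129 × 133.9 = 17.3.

17.3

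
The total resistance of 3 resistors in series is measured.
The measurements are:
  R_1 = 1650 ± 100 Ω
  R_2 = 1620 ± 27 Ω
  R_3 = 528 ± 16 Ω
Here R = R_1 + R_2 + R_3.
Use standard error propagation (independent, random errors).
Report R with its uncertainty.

R is a linear combination, so absolute uncertainties add in quadrature:
  (δR_1)² = 10000;  (δR_2)² = 729;  (δR_3)² = 256
δR = √(11000) = 105 Ω
R = 3800 Ω.

3800 ± 105 Ω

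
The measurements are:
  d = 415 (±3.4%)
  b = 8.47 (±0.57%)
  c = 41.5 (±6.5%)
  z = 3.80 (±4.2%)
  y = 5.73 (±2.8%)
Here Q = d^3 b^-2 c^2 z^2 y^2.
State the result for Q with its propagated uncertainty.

(8.13 ± 1.58) × 10^11

For a monomial Q ∝ d^3, b^-2, c^2, z^2, y^2, fractional errors add in quadrature:
  (3·δd/d)² = (3×0.0340)² = 0.0104;  (-2·δb/b)² = (-2×0.00570)² = 0.000130;  (2·δc/c)² = (2×0.0650)² = 0.0169;  (2·δz/z)² = (2×0.0420)² = 0.00706;  (2·δy/y)² = (2×0.0280)² = 0.00314
δQ/Q = √(0.0376) = 0.194
Q = 8.13e+11, so δQ = 0.194 × 8.13e+11 = 1.58e+11.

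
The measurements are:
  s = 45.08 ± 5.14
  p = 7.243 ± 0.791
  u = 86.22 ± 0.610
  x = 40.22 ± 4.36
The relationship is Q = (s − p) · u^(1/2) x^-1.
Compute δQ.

1.53

Let w = s − p = 37.84. δw = √(δs² + δp²) = √(26.4 + 0.626) = 5.20, so δw/w = 0.137.
Q is then a monomial in w, u, x:
δQ/Q = √((δw/w)² + (½·δu/u)² + (-1·δx/x)²) = √(0.0189 + 1.25e-05 + 0.0118) = 0.175
Q = 8.735, so δQ = 0.175 × 8.735 = 1.53.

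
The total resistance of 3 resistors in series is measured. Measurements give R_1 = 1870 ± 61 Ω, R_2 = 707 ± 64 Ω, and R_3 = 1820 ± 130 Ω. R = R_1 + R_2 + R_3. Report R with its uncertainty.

R is a linear combination, so absolute uncertainties add in quadrature:
  (δR_1)² = 3720;  (δR_2)² = 4100;  (δR_3)² = 16900
δR = √(24700) = 157 Ω
R = 4400 Ω.

4400 ± 157 Ω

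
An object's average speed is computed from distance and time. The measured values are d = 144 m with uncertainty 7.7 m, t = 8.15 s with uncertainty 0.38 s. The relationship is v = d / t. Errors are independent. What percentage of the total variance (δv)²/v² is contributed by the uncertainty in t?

43.2%

(δv/v)² = (1·δd/d)² + (-1·δt/t)²
  d term: (1×0.0535)² = 0.00286
  t term: (-1×0.0466)² = 0.00217
Total = 0.00503. Share from t = 0.00217/0.00503 = 0.432.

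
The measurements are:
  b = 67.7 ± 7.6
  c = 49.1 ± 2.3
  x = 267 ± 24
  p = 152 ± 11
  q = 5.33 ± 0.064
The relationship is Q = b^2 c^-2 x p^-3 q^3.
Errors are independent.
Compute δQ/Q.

0.340

Q is a product of powers, so relative uncertainties combine in quadrature:
  (2·δb/b)² = (2×0.112)² = 0.0504;  (-2·δc/c)² = (-2×0.0468)² = 0.00878;  (1·δx/x)² = (1×0.0899)² = 0.00808;  (-3·δp/p)² = (-3×0.0724)² = 0.0471;  (3·δq/q)² = (3×0.0120)² = 0.00130
δQ/Q = √(0.116) = 0.340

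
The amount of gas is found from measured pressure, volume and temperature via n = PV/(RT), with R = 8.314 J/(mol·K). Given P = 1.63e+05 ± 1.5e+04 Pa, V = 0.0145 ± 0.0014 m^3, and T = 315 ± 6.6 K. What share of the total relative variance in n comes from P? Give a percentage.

46.5%

(δn/n)² = (1·δP/P)² + (1·δV/V)² + (-1·δT/T)²
  P term: (1×0.0920)² = 0.00847
  V term: (1×0.0966)² = 0.00932
  T term: (-1×0.0210)² = 0.000439
Total = 0.0182. Share from P = 0.00847/0.0182 = 0.465.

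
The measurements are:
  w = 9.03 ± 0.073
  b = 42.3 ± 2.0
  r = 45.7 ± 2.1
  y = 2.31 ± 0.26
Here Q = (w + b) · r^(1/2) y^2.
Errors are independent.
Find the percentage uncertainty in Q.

23.0%

Let u = w + b = 51.3. δu = √(δw² + δb²) = √(0.00533 + 4.00) = 2.00, so δu/u = 0.0390.
Q is then a monomial in u, r, y:
δQ/Q = √((δu/u)² + (½·δr/r)² + (2·δy/y)²) = √(0.00152 + 0.000528 + 0.0507) = 0.230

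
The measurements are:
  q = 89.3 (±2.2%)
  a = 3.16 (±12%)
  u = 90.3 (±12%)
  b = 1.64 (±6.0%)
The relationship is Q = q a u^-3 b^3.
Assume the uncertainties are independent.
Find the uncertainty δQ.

0.000711

Each factor contributes (exponent × relative error)² to (δQ/Q)²:
  (1·δq/q)² = (1×0.0220)² = 0.000484;  (1·δa/a)² = (1×0.120)² = 0.0144;  (-3·δu/u)² = (-3×0.120)² = 0.130;  (3·δb/b)² = (3×0.0600)² = 0.0324
δQ/Q = √(0.177) = 0.421
Q = 0.00169, so δQ = 0.421 × 0.00169 = 0.000711.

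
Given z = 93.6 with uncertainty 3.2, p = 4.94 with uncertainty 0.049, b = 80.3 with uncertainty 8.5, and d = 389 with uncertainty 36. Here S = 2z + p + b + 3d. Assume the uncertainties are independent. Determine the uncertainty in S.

109

For a sum/difference, combine absolute errors in quadrature:
  (2·δz)² = 41.0;  (δp)² = 0.00240;  (δb)² = 72.2;  (3·δd)² = 11700
δS = √(11800) = 109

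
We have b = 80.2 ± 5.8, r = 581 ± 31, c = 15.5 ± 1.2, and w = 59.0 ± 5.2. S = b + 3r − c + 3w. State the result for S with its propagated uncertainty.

1980 ± 94.5

Sums and differences: (δS)² = Σ (cᵢ δxᵢ)².
  (δb)² = 33.6;  (3·δr)² = 8650;  (δc)² = 1.44;  (3·δw)² = 243
δS = √(8930) = 94.5
S = 1980.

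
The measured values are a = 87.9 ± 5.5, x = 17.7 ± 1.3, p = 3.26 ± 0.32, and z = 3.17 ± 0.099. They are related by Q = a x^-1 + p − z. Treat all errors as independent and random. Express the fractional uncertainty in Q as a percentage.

Let w = a·x^-1 = 4.97. δw/w = √((1·δa/a)² + (-1·δx/x)²) = √(0.00392 + 0.00539) = 0.0965, so δw = 0.479.
Q = w + p − z: δQ = √(δw² + δp² + δz²) = √(0.230 + 0.102 + 0.00980) = 0.585
Q = 5.06, so δQ/Q = 0.585/5.06 = 0.116.

11.6%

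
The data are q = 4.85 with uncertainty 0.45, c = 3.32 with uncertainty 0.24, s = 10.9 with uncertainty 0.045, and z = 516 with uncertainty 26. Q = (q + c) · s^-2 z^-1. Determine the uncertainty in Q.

1.07e-05

Let u = q + c = 8.17. δu = √(δq² + δc²) = √(0.203 + 0.0576) = 0.510, so δu/u = 0.0624.
Q is then a monomial in u, s, z:
δQ/Q = √((δu/u)² + (-2·δs/s)² + (-1·δz/z)²) = √(0.00390 + 6.82e-05 + 0.00254) = 0.0806
Q = 0.000133, so δQ = 0.0806 × 0.000133 = 1.07e-05.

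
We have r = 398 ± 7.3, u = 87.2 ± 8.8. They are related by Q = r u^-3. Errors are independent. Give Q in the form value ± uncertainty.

0.000600 ± 0.000182

Since Q is a product/quotient, work with relative uncertainties:
  (1·δr/r)² = (1×0.0183)² = 0.000336;  (-3·δu/u)² = (-3×0.101)² = 0.0917
δQ/Q = √(0.0920) = 0.303
Q = 0.000600, so δQ = 0.303 × 0.000600 = 0.000182.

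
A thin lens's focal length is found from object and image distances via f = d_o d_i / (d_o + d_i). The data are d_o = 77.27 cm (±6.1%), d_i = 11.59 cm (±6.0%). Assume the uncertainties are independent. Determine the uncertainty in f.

∂f/∂d_o = (d_i/(d_o+d_i))² = 0.0170;  ∂f/∂d_i = (d_o/(d_o+d_i))² = 0.756
δf = √((∂f/∂d_o · δd_o)² + (∂f/∂d_i · δd_i)²) = √(0.00643 + 0.276) = 0.532 cm

0.532 cm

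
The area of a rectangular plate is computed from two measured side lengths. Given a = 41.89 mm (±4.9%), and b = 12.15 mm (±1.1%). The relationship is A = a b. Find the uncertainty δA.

25.6 mm^2

A is a product of powers, so relative uncertainties combine in quadrature:
  (1·δa/a)² = (1×0.0490)² = 0.00240;  (1·δb/b)² = (1×0.0110)² = 0.000121
δA/A = √(0.00252) = 0.0502
A = 509.0 mm^2, so δA = 0.0502 × 509.0 = 25.6 mm^2.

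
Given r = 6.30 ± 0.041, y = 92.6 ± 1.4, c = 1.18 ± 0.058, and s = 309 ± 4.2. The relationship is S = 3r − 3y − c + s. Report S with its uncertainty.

48.9 ± 5.94

Absolute uncertainties add in quadrature for a linear combination:
  (3·δr)² = 0.0151;  (3·δy)² = 17.6;  (δc)² = 0.00336;  (δs)² = 17.6
δS = √(35.3) = 5.94
S = 48.9.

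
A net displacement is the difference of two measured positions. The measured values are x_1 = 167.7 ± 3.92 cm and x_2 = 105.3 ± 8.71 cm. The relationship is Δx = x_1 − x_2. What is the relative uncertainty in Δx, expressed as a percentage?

15.3%

Each term contributes (cᵢ δxᵢ)² to (δΔx)²:
  (δx_1)² = 15.4;  (δx_2)² = 75.9
δΔx = √(91.2) = 9.55 cm
Δx = 62.40 cm, so δΔx/Δx = 9.55/62.40 = 0.153.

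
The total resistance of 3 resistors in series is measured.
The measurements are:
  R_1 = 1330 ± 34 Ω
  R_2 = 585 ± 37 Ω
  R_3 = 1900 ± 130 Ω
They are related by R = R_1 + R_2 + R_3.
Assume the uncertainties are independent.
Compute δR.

Each term contributes (cᵢ δxᵢ)² to (δR)²:
  (δR_1)² = 1160;  (δR_2)² = 1370;  (δR_3)² = 16900
δR = √(19400) = 139 Ω

139 Ω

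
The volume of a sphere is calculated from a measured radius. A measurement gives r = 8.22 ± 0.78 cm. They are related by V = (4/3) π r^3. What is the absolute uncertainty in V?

V ∝ r^3, so δV/V = |3| · δr/r = 3 × 0.0949 = 0.285.
V = 2330 cm^3, so δV = 0.285 × 2330 = 662 cm^3.

662 cm^3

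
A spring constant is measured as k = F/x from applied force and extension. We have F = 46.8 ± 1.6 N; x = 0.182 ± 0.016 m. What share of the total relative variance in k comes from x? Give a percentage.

86.9%

(δk/k)² = (1·δF/F)² + (-1·δx/x)²
  F term: (1×0.0342)² = 0.00117
  x term: (-1×0.0879)² = 0.00773
Total = 0.00890. Share from x = 0.00773/0.00890 = 0.869.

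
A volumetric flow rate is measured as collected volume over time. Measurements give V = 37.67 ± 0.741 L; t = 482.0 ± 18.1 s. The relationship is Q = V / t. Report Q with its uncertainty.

0.07815 ± 0.00331 L/s

Relative error in a monomial: (δQ/Q)² = Σ (nᵢ · δxᵢ/xᵢ)².
  (1·δV/V)² = (1×0.0197)² = 0.000387;  (-1·δt/t)² = (-1×0.0376)² = 0.00141
δQ/Q = √(0.00180) = 0.0424
Q = 0.07815 L/s, so δQ = 0.0424 × 0.07815 = 0.00331 L/s.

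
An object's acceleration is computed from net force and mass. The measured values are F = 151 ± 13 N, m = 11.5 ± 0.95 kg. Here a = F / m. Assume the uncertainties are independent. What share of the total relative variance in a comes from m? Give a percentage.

(δa/a)² = (1·δF/F)² + (-1·δm/m)²
  F term: (1×0.0861)² = 0.00741
  m term: (-1×0.0826)² = 0.00682
Total = 0.0142. Share from m = 0.00682/0.0142 = 0.479.

47.9%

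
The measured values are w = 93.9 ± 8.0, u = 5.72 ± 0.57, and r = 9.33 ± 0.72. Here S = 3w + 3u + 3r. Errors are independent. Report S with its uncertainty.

327 ± 24.2

Sums and differences: (δS)² = Σ (cᵢ δxᵢ)².
  (3·δw)² = 576;  (3·δu)² = 2.92;  (3·δr)² = 4.67
δS = √(584) = 24.2
S = 327.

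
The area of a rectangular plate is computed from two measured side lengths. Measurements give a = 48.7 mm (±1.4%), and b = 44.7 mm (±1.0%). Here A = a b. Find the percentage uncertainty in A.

For a monomial A ∝ a, b, fractional errors add in quadrature:
  (1·δa/a)² = (1×0.0140)² = 0.000196;  (1·δb/b)² = (1×0.0100)² = 0.000100
δA/A = √(0.000296) = 0.0172

1.72%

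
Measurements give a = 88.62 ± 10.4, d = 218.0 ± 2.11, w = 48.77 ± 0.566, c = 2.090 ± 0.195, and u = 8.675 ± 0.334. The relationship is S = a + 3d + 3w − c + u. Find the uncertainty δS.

Sums and differences: (δS)² = Σ (cᵢ δxᵢ)².
  (δa)² = 108;  (3·δd)² = 40.1;  (3·δw)² = 2.88;  (δc)² = 0.0380;  (δu)² = 0.112
δS = √(151) = 12.3

12.3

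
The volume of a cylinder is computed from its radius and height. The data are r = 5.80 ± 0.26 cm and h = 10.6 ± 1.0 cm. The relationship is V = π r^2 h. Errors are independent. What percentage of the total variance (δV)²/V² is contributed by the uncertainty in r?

(δV/V)² = (2·δr/r)² + (1·δh/h)²
  r term: (2×0.0448)² = 0.00804
  h term: (1×0.0943)² = 0.00890
Total = 0.0169. Share from r = 0.00804/0.0169 = 0.475.

47.5%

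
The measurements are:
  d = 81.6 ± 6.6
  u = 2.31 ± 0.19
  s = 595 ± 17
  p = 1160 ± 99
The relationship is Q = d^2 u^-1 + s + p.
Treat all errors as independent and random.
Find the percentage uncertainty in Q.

11.5%

Let w = d^2·u^-1 = 2880. δw/w = √((2·δd/d)² + (-1·δu/u)²) = √(0.0262 + 0.00677) = 0.181, so δw = 523.
Q = w + s + p: δQ = √(δw² + δs² + δp²) = √(2.74e+05 + 289 + 9800) = 533
Q = 4640, so δQ/Q = 533/4640 = 0.115.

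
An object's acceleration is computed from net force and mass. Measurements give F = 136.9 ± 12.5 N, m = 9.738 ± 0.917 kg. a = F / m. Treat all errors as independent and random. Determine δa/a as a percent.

13.1%

Products/powers → add relative errors in quadrature, weighted by exponent:
  (1·δF/F)² = (1×0.0913)² = 0.00834;  (-1·δm/m)² = (-1×0.0942)² = 0.00887
δa/a = √(0.0172) = 0.131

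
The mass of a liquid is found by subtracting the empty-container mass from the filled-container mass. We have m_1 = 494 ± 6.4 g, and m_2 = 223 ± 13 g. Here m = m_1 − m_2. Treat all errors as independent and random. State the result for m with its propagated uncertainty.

271 ± 14.5 g

Each term contributes (cᵢ δxᵢ)² to (δm)²:
  (δm_1)² = 41.0;  (δm_2)² = 169
δm = √(210) = 14.5 g
m = 271 g.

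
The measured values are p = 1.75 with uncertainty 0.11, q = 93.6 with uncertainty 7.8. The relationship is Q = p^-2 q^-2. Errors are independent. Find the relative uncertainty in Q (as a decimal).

0.209

Q is a product of powers, so relative uncertainties combine in quadrature:
  (-2·δp/p)² = (-2×0.0629)² = 0.0158;  (-2·δq/q)² = (-2×0.0833)² = 0.0278
δQ/Q = √(0.0436) = 0.209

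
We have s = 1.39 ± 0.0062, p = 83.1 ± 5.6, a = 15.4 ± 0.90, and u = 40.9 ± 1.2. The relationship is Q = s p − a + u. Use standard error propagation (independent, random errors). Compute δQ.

Let w = s·p = 116. δw/w = √((1·δs/s)² + (1·δp/p)²) = √(1.99e-05 + 0.00454) = 0.0675, so δw = 7.80.
Q = w − a + u: δQ = √(δw² + δa² + δu²) = √(60.9 + 0.810 + 1.44) = 7.94

7.94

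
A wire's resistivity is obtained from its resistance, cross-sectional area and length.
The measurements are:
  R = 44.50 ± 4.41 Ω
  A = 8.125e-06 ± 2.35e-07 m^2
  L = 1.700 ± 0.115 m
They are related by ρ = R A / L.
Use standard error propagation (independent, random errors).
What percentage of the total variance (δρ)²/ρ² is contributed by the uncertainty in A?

(δρ/ρ)² = (1·δR/R)² + (1·δA/A)² + (-1·δL/L)²
  R term: (1×0.0991)² = 0.00982
  A term: (1×0.0289)² = 0.000837
  L term: (-1×0.0676)² = 0.00458
Total = 0.0152. Share from A = 0.000837/0.0152 = 0.0549.

5.49%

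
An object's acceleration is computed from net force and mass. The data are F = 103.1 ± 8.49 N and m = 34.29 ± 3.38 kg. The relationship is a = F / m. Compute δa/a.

Products/powers → add relative errors in quadrature, weighted by exponent:
  (1·δF/F)² = (1×0.0823)² = 0.00678;  (-1·δm/m)² = (-1×0.0986)² = 0.00972
δa/a = √(0.0165) = 0.128

0.128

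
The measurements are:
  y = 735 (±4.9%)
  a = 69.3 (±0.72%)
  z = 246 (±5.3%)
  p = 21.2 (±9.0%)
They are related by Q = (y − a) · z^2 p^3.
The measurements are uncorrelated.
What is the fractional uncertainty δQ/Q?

0.295

Let u = y − a = 666. δu = √(δy² + δa²) = √(1300 + 0.249) = 36.0, so δu/u = 0.0541.
Q is then a monomial in u, z, p:
δQ/Q = √((δu/u)² + (2·δz/z)² + (3·δp/p)²) = √(0.00293 + 0.0112 + 0.0729) = 0.295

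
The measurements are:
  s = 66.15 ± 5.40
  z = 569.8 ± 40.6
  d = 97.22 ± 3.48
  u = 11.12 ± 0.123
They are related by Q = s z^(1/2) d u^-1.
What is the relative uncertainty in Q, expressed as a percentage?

9.66%

For a monomial Q ∝ s, z^(1/2), d, u^-1, fractional errors add in quadrature:
  (1·δs/s)² = (1×0.0816)² = 0.00666;  (½·δz/z)² = (0.5×0.0713)² = 0.00127;  (1·δd/d)² = (1×0.0358)² = 0.00128;  (-1·δu/u)² = (-1×0.0111)² = 0.000122
δQ/Q = √(0.00934) = 0.0966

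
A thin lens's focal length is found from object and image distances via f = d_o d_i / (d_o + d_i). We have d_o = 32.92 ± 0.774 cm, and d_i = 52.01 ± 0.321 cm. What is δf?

∂f/∂d_o = (d_i/(d_o+d_i))² = 0.375;  ∂f/∂d_i = (d_o/(d_o+d_i))² = 0.150
δf = √((∂f/∂d_o · δd_o)² + (∂f/∂d_i · δd_i)²) = √(0.0843 + 0.00233) = 0.294 cm

0.294 cm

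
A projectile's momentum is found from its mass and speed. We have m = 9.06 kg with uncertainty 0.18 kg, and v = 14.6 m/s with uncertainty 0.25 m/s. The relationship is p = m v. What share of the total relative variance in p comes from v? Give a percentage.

42.6%

(δp/p)² = (1·δm/m)² + (1·δv/v)²
  m term: (1×0.0199)² = 0.000395
  v term: (1×0.0171)² = 0.000293
Total = 0.000688. Share from v = 0.000293/0.000688 = 0.426.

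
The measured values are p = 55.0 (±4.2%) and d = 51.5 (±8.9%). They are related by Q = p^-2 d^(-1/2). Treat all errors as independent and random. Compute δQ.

4.38e-06

Each factor contributes (exponent × relative error)² to (δQ/Q)²:
  (-2·δp/p)² = (-2×0.0420)² = 0.00706;  (−½·δd/d)² = (-0.5×0.0890)² = 0.00198
δQ/Q = √(0.00904) = 0.0951
Q = 4.61e-05, so δQ = 0.0951 × 4.61e-05 = 4.38e-06.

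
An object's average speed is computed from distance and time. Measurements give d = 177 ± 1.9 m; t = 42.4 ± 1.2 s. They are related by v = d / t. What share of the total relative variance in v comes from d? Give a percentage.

(δv/v)² = (1·δd/d)² + (-1·δt/t)²
  d term: (1×0.0107)² = 0.000115
  t term: (-1×0.0283)² = 0.000801
Total = 0.000916. Share from d = 0.000115/0.000916 = 0.126.

12.6%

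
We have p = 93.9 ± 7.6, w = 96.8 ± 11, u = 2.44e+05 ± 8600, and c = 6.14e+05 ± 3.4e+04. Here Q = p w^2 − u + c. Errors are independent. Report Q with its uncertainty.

(1.25 ± 0.215) × 10^6

Let h = p·w^2 = 8.8e+05. δh/h = √((1·δp/p)² + (2·δw/w)²) = √(0.00655 + 0.0517) = 0.241, so δh = 2.12e+05.
Q = h − u + c: δQ = √(δh² + δu² + δc²) = √(4.51e+10 + 7.4e+07 + 1.16e+09) = 2.15e+05
Q = 1.25e+06.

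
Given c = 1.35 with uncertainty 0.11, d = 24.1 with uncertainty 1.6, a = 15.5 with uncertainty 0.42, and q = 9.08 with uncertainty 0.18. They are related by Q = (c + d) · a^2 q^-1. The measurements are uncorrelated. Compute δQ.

57.5

Let u = c + d = 25.5. δu = √(δc² + δd²) = √(0.0121 + 2.56) = 1.60, so δu/u = 0.0630.
Q is then a monomial in u, a, q:
δQ/Q = √((δu/u)² + (2·δa/a)² + (-1·δq/q)²) = √(0.00397 + 0.00294 + 0.000393) = 0.0854
Q = 673, so δQ = 0.0854 × 673 = 57.5.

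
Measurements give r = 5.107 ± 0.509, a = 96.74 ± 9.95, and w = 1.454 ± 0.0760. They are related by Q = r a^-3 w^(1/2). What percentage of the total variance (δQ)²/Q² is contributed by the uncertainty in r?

9.39%

(δQ/Q)² = (1·δr/r)² + (-3·δa/a)² + (½·δw/w)²
  r term: (1×0.0997)² = 0.00993
  a term: (-3×0.103)² = 0.0952
  w term: (0.5×0.0523)² = 0.000683
Total = 0.106. Share from r = 0.00993/0.106 = 0.0939.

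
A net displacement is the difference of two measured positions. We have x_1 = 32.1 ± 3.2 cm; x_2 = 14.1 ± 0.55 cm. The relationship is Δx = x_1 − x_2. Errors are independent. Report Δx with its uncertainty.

18.0 ± 3.25 cm

Absolute uncertainties add in quadrature for a linear combination:
  (δx_1)² = 10.2;  (δx_2)² = 0.303
δΔx = √(10.5) = 3.25 cm
Δx = 18.0 cm.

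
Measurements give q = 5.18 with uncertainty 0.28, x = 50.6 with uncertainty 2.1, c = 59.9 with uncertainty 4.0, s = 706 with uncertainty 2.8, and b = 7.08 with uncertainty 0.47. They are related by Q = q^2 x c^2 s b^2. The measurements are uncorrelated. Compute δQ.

3.81e+10

Relative error in a monomial: (δQ/Q)² = Σ (nᵢ · δxᵢ/xᵢ)².
  (2·δq/q)² = (2×0.0541)² = 0.0117;  (1·δx/x)² = (1×0.0415)² = 0.00172;  (2·δc/c)² = (2×0.0668)² = 0.0178;  (1·δs/s)² = (1×0.00397)² = 1.57e-05;  (2·δb/b)² = (2×0.0664)² = 0.0176
δQ/Q = √(0.0489) = 0.221
Q = 1.72e+11, so δQ = 0.221 × 1.72e+11 = 3.81e+10.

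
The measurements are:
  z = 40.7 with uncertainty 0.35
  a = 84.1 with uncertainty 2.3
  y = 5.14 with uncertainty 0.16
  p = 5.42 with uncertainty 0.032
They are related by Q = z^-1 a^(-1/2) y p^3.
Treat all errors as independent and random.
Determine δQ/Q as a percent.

3.93%

Q is a product of powers, so relative uncertainties combine in quadrature:
  (-1·δz/z)² = (-1×0.00860)² = 7.4e-05;  (−½·δa/a)² = (-0.5×0.0273)² = 0.000187;  (1·δy/y)² = (1×0.0311)² = 0.000969;  (3·δp/p)² = (3×0.00590)² = 0.000314
δQ/Q = √(0.00154) = 0.0393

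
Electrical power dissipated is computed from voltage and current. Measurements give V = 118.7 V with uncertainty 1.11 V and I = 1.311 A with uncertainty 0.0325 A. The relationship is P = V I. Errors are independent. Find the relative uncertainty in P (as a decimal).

P is a product of powers, so relative uncertainties combine in quadrature:
  (1·δV/V)² = (1×0.00935)² = 8.74e-05;  (1·δI/I)² = (1×0.0248)² = 0.000615
δP/P = √(0.000702) = 0.0265

0.0265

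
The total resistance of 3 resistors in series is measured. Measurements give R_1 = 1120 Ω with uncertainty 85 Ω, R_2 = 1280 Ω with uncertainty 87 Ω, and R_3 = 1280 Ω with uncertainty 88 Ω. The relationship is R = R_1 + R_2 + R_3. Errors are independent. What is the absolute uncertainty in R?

150 Ω

For a sum/difference, combine absolute errors in quadrature:
  (δR_1)² = 7220;  (δR_2)² = 7570;  (δR_3)² = 7740
δR = √(22500) = 150 Ω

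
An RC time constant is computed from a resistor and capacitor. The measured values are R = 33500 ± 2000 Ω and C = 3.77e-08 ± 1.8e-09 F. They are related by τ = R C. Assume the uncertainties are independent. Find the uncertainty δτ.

9.65e-05 s

Relative error in a monomial: (δτ/τ)² = Σ (nᵢ · δxᵢ/xᵢ)².
  (1·δR/R)² = (1×0.0597)² = 0.00356;  (1·δC/C)² = (1×0.0477)² = 0.00228
δτ/τ = √(0.00584) = 0.0764
τ = 0.00126 s, so δτ = 0.0764 × 0.00126 = 9.65e-05 s.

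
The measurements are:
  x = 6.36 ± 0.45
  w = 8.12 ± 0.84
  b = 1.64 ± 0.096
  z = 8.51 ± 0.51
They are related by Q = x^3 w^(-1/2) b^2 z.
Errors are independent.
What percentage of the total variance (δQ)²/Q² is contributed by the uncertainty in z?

5.52%

(δQ/Q)² = (3·δx/x)² + (−½·δw/w)² + (2·δb/b)² + (1·δz/z)²
  x term: (3×0.0708)² = 0.0451
  w term: (-0.5×0.103)² = 0.00268
  b term: (2×0.0585)² = 0.0137
  z term: (1×0.0599)² = 0.00359
Total = 0.0650. Share from z = 0.00359/0.0650 = 0.0552.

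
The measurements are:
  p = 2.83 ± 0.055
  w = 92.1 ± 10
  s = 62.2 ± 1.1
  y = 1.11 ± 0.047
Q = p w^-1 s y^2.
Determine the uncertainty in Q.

Each factor contributes (exponent × relative error)² to (δQ/Q)²:
  (1·δp/p)² = (1×0.0194)² = 0.000378;  (-1·δw/w)² = (-1×0.109)² = 0.0118;  (1·δs/s)² = (1×0.0177)² = 0.000313;  (2·δy/y)² = (2×0.0423)² = 0.00717
δQ/Q = √(0.0197) = 0.140
Q = 2.35, so δQ = 0.140 × 2.35 = 0.330.

0.330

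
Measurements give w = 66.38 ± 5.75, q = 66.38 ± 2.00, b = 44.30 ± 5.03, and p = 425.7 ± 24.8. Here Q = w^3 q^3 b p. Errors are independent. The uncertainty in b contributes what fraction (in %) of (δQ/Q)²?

14.0%

(δQ/Q)² = (3·δw/w)² + (3·δq/q)² + (1·δb/b)² + (1·δp/p)²
  w term: (3×0.0866)² = 0.0675
  q term: (3×0.0301)² = 0.00817
  b term: (1×0.114)² = 0.0129
  p term: (1×0.0583)² = 0.00339
Total = 0.0920. Share from b = 0.0129/0.0920 = 0.140.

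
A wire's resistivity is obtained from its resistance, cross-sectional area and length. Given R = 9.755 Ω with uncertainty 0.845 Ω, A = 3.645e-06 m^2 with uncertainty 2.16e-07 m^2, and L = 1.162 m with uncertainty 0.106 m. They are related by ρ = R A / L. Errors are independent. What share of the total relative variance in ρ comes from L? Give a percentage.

(δρ/ρ)² = (1·δR/R)² + (1·δA/A)² + (-1·δL/L)²
  R term: (1×0.0866)² = 0.00750
  A term: (1×0.0593)² = 0.00351
  L term: (-1×0.0912)² = 0.00832
Total = 0.0193. Share from L = 0.00832/0.0193 = 0.430.

43.0%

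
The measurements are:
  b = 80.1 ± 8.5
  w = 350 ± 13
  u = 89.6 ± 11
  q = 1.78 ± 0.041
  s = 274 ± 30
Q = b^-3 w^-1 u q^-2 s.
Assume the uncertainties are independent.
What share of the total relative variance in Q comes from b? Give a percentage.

76.8%

(δQ/Q)² = (-3·δb/b)² + (-1·δw/w)² + (1·δu/u)² + (-2·δq/q)² + (1·δs/s)²
  b term: (-3×0.106)² = 0.101
  w term: (-1×0.0371)² = 0.00138
  u term: (1×0.123)² = 0.0151
  q term: (-2×0.0230)² = 0.00212
  s term: (1×0.109)² = 0.0120
Total = 0.132. Share from b = 0.101/0.132 = 0.768.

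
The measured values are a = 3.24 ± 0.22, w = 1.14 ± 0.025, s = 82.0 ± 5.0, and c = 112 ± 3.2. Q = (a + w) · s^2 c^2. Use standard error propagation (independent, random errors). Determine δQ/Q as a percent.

14.4%

Let u = a + w = 4.38. δu = √(δa² + δw²) = √(0.0484 + 0.000625) = 0.221, so δu/u = 0.0506.
Q is then a monomial in u, s, c:
δQ/Q = √((δu/u)² + (2·δs/s)² + (2·δc/c)²) = √(0.00256 + 0.0149 + 0.00327) = 0.144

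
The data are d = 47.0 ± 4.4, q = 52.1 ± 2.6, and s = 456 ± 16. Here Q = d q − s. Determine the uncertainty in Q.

260

Let p = d·q = 2450. δp/p = √((1·δd/d)² + (1·δq/q)²) = √(0.00876 + 0.00249) = 0.106, so δp = 260.
Q = p − s: δQ = √(δp² + δs²) = √(67500 + 256) = 260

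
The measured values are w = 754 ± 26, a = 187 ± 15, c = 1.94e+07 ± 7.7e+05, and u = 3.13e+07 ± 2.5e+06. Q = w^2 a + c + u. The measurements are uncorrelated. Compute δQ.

Let p = w^2·a = 1.06e+08. δp/p = √((2·δw/w)² + (1·δa/a)²) = √(0.00476 + 0.00643) = 0.106, so δp = 1.12e+07.
Q = p + c + u: δQ = √(δp² + δc² + δu²) = √(1.26e+14 + 5.93e+11 + 6.25e+12) = 1.15e+07

1.15e+07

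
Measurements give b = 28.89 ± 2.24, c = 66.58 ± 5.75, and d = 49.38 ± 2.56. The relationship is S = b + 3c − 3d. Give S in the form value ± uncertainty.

For a sum/difference, combine absolute errors in quadrature:
  (δb)² = 5.02;  (3·δc)² = 298;  (3·δd)² = 59.0
δS = √(362) = 19.0
S = 80.49.

80.49 ± 19.0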